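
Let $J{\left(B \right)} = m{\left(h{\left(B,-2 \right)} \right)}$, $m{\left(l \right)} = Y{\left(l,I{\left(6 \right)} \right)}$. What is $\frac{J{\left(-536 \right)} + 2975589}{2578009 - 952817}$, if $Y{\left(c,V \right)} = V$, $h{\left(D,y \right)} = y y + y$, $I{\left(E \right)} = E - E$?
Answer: $\frac{2975589}{1625192} \approx 1.8309$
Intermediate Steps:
$I{\left(E \right)} = 0$
$h{\left(D,y \right)} = y + y^{2}$ ($h{\left(D,y \right)} = y^{2} + y = y + y^{2}$)
$m{\left(l \right)} = 0$
$J{\left(B \right)} = 0$
$\frac{J{\left(-536 \right)} + 2975589}{2578009 - 952817} = \frac{0 + 2975589}{2578009 - 952817} = \frac{2975589}{1625192}$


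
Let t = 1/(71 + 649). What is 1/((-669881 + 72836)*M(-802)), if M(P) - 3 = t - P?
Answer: -48/23069858603 ≈ -2.0806e-9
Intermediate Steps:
t = 1/720 ≈ 0.0013889
M(P) = 2161/720 - P (M(P) = 3 + (1/720 - P) = 2161/720 - P)
1/((-669881 + 72836)*M(-802)) = 1/((-669881 + 72836)*(2161/720 - 1*(-802))) = 1/((-597045)*(2161/720 + 802)) = -1/(597045*579601/720) = -1/597045*720/579601 = -48/23069858603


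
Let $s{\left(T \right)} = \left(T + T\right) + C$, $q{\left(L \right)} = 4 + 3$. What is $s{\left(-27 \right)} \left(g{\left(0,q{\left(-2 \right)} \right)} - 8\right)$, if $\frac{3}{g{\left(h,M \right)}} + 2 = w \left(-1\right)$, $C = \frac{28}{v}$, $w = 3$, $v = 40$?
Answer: $\frac{22919}{50} \approx 458.38$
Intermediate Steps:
$q{\left(L \right)} = 7$
$C = \frac{7}{10}$ ($C = \frac{28}{40} = 28 \cdot \frac{1}{40} = \frac{7}{10} \approx 0.7$)
$g{\left(h,M \right)} = - \frac{3}{5}$ ($g{\left(h,M \right)} = \frac{3}{-2 + 3 \left(-1\right)} = \frac{3}{-2 - 3} = \frac{3}{-5} = 3 \left(- \frac{1}{5}\right) = - \frac{3}{5}$)
$s{\left(T \right)} = \frac{7}{10} + 2 T$ ($s{\left(T \right)} = \left(T + T\right) + \frac{7}{10} = 2 T + \frac{7}{10} = \frac{7}{10} + 2 T$)
$s{\left(-27 \right)} \left(g{\left(0,q{\left(-2 \right)} \right)} - 8\right) = \left(\frac{7}{10} + 2 \left(-27\right)\right) \left(- \frac{3}{5} - 8\right) = \left(\frac{7}{10} - 54\right) \left(- \frac{3}{5} - 8\right) = \left(- \frac{533}{10}\right) \left(- \frac{43}{5}\right) = \frac{22919}{50}$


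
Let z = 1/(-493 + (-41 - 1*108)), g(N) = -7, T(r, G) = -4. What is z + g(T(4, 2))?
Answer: -4495/642 ≈ -7.0016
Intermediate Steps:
z = -1/642 (z = 1/(-493 + (-41 - 108)) = 1/(-493 - 149) = 1/(-642) = -1/642 ≈ -0.0015576)
z + g(T(4, 2)) = -1/642 - 7 = -4495/642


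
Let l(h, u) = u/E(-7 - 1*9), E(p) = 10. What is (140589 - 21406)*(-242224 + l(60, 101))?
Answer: -288677792437/10 ≈ -2.8868e+10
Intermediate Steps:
l(h, u) = u/10
(140589 - 21406)*(-242224 + l(60, 101)) = (140589 - 21406)*(-242224 + (⅒)*101) = 119183*(-242224 + 101/10) = 119183*(-2422139/10) = -288677792437/10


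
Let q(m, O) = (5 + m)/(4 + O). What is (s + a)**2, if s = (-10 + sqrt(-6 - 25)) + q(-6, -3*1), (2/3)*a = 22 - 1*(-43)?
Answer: 29805/4 + 173*I*sqrt(31) ≈ 7451.3 + 963.22*I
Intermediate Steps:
a = 195/2 (a = 3*(22 - 1*(-43))/2 = 3*(22 + 43)/2 = (3/2)*65 = 195/2 ≈ 97.500)
q(m, O) = (5 + m)/(4 + O)
s = -11 + I*sqrt(31) (s = (-10 + sqrt(-6 - 25)) + (5 - 6)/(4 - 3*1) = (-10 + sqrt(-31)) - 1/(4 - 3) = (-10 + I*sqrt(31)) - 1/1 = (-10 + I*sqrt(31)) + 1*(-1) = (-10 + I*sqrt(31)) - 1 = -11 + I*sqrt(31) ≈ -11.0 + 5.5678*I)
(s + a)**2 = ((-11 + I*sqrt(31)) + 195/2)**2 = (173/2 + I*sqrt(31))**2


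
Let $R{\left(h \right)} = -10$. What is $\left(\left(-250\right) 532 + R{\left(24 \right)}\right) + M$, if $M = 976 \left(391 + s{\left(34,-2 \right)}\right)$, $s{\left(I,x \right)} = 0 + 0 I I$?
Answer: $248606$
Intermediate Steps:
$s{\left(I,x \right)} = 0$ ($s{\left(I,x \right)} = 0 + 0 I^{2} = 0 + 0 = 0$)
$M = 381616$ ($M = 976 \left(391 + 0\right) = 976 \cdot 391 = 381616$)
$\left(\left(-250\right) 532 + R{\left(24 \right)}\right) + M = \left(\left(-250\right) 532 - 10\right) + 381616 = \left(-133000 - 10\right) + 381616 = -133010 + 381616 = 248606$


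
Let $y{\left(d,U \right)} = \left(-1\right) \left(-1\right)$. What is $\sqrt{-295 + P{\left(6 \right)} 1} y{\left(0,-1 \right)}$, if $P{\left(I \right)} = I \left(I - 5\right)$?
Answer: $17 i \approx 17.0 i$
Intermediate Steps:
$P{\left(I \right)} = I \left(-5 + I\right)$
$y{\left(d,U \right)} = 1$
$\sqrt{-295 + P{\left(6 \right)} 1} y{\left(0,-1 \right)} = \sqrt{-295 + 6 \left(-5 + 6\right) 1} \cdot 1 = \sqrt{-295 + 6 \cdot 1 \cdot 1} \cdot 1 = \sqrt{-295 + 6 \cdot 1} \cdot 1 = \sqrt{-295 + 6} \cdot 1 = \sqrt{-289} \cdot 1 = 17 i 1 = 17 i$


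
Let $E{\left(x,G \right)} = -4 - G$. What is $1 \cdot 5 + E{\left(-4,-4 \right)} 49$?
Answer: $5$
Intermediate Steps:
$1 \cdot 5 + E{\left(-4,-4 \right)} 49 = 1 \cdot 5 + \left(-4 - -4\right) 49 = 5 + \left(-4 + 4\right) 49 = 5 + 0 \cdot 49 = 5 + 0 = 5$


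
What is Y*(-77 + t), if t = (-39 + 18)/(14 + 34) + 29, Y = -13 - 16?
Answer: 22475/16 ≈ 1404.7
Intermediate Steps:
Y = -29
t = 457/16 (t = -21/48 + 29 = -21*1/48 + 29 = -7/16 + 29 = 457/16 ≈ 28.563)
Y*(-77 + t) = -29*(-77 + 457/16) = -29*(-775/16) = 22475/16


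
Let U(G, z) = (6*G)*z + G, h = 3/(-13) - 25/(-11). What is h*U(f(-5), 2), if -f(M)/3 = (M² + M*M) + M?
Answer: -39420/11 ≈ -3583.6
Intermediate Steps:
f(M) = -6*M² - 3*M (f(M) = -3*((M² + M*M) + M) = -3*((M² + M²) + M) = -3*(2*M² + M) = -3*(M + 2*M²) = -6*M² - 3*M)
h = 292/143 (h = 3*(-1/13) - 25*(-1/11) = -3/13 + 25/11 = 292/143 ≈ 2.0420)
U(G, z) = G + 6*G*z (U(G, z) = 6*G*z + G = G + 6*G*z)
h*U(f(-5), 2) = 292*((-3*(-5)*(1 + 2*(-5)))*(1 + 6*2))/143 = 292*((-3*(-5)*(1 - 10))*(1 + 12))/143 = 292*(-3*(-5)*(-9)*13)/143 = 292*(-135*13)/143 = (292/143)*(-1755) = -39420/11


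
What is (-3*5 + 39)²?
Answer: 576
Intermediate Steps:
(-3*5 + 39)² = (-15 + 39)² = 24² = 576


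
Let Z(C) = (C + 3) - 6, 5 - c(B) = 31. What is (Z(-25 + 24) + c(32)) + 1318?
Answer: 1288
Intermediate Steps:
c(B) = -26 (c(B) = 5 - 1*31 = 5 - 31 = -26)
Z(C) = -3 + C (Z(C) = (3 + C) - 6 = -3 + C)
(Z(-25 + 24) + c(32)) + 1318 = ((-3 + (-25 + 24)) - 26) + 1318 = ((-3 - 1) - 26) + 1318 = (-4 - 26) + 1318 = -30 + 1318 = 1288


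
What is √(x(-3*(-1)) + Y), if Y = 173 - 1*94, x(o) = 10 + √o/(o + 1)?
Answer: √(356 + √3)/2 ≈ 9.4569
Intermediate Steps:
x(o) = 10 + √o/(1 + o)
Y = 79 (Y = 173 - 94 = 79)
√(x(-3*(-1)) + Y) = √((10 + √(-3*(-1)) + 10*(-3*(-1)))/(1 - 3*(-1)) + 79) = √((10 + √3 + 10*3)/(1 + 3) + 79) = √((10 + √3 + 30)/4 + 79) = √((40 + √3)/4 + 79) = √((10 + √3/4) + 79) = √(89 + √3/4)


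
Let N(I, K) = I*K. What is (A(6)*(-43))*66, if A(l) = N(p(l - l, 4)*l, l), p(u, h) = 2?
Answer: -204336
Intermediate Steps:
A(l) = 2*l² (A(l) = (2*l)*l = 2*l²)
(A(6)*(-43))*66 = ((2*6²)*(-43))*66 = ((2*36)*(-43))*66 = (72*(-43))*66 = -3096*66 = -204336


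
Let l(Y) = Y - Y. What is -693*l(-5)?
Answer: 0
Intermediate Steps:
l(Y) = 0
-693*l(-5) = -693*0 = 0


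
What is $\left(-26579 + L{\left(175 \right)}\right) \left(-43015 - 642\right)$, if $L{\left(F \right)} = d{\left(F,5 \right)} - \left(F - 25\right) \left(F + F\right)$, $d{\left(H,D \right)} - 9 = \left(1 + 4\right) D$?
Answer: $3450867565$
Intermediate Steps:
$d{\left(H,D \right)} = 9 + 5 D$ ($d{\left(H,D \right)} = 9 + \left(1 + 4\right) D = 9 + 5 D$)
$L{\left(F \right)} = 34 - 2 F \left(-25 + F\right)$ ($L{\left(F \right)} = \left(9 + 5 \cdot 5\right) - \left(F - 25\right) \left(F + F\right) = \left(9 + 25\right) - \left(-25 + F\right) 2 F = 34 - 2 F \left(-25 + F\right)$)
$\left(-26579 + L{\left(175 \right)}\right) \left(-43015 - 642\right) = \left(-26579 + \left(34 - 2 \cdot 175^{2} + 50 \cdot 175\right)\right) \left(-43015 - 642\right) = \left(-26579 + \left(34 - 61250 + 8750\right)\right) \left(-43657\right) = \left(-26579 - 52466\right) \left(-43657\right) = \left(-79045\right) \left(-43657\right) = 3450867565$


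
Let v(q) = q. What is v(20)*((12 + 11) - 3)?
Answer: 400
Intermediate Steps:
v(20)*((12 + 11) - 3) = 20*((12 + 11) - 3) = 20*(23 - 3) = 20*20 = 400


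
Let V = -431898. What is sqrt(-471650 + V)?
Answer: 2*I*sqrt(225887) ≈ 950.55*I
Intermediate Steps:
sqrt(-471650 + V) = sqrt(-471650 - 431898) = sqrt(-903548) = 2*I*sqrt(225887)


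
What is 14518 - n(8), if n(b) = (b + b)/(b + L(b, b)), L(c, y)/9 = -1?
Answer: 14534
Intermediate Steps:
L(c, y) = -9 (L(c, y) = 9*(-1) = -9)
n(b) = 2*b/(-9 + b) (n(b) = (b + b)/(b - 9) = (2*b)/(-9 + b) = 2*b/(-9 + b))
14518 - n(8) = 14518 - 2*8/(-9 + 8) = 14518 - 2*8/(-1) = 14518 - 2*8*(-1) = 14518 - 1*(-16) = 14518 + 16 = 14534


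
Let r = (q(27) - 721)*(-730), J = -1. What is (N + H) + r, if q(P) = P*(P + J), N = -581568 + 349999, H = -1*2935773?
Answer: -3153472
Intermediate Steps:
H = -2935773
N = -231569
q(P) = P*(-1 + P) (q(P) = P*(P - 1) = P*(-1 + P))
r = 13870 (r = (27*(-1 + 27) - 721)*(-730) = (27*26 - 721)*(-730) = (702 - 721)*(-730) = -19*(-730) = 13870)
(N + H) + r = (-231569 - 2935773) + 13870 = -3167342 + 13870 = -3153472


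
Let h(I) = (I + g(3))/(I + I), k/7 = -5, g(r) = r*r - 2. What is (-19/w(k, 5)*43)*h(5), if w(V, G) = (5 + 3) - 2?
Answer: -817/5 ≈ -163.40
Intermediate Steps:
g(r) = -2 + r² (g(r) = r² - 2 = -2 + r²)
k = -35 (k = 7*(-5) = -35)
w(V, G) = 6 (w(V, G) = 8 - 2 = 6)
h(I) = (7 + I)/(2*I) (h(I) = (I + (-2 + 3²))/(I + I) = (I + (-2 + 9))/((2*I)) = (I + 7)*(1/(2*I)) = (7 + I)*(1/(2*I)) = (7 + I)/(2*I))
(-19/w(k, 5)*43)*h(5) = (-19/6*43)*((½)*(7 + 5)/5) = (-19*⅙*43)*((½)*(⅕)*12) = -19/6*43*(6/5) = -817/6*6/5 = -817/5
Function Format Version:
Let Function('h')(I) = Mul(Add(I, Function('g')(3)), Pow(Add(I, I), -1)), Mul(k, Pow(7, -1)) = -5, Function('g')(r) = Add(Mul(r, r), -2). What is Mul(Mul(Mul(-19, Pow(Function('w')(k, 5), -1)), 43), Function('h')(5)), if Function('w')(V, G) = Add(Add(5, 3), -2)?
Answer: Rational(-817, 5) ≈ -163.40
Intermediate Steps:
Function('g')(r) = Add(-2, Pow(r, 2)) (Function('g')(r) = Add(Pow(r, 2), -2) = Add(-2, Pow(r, 2)))
k = -35 (k = Mul(7, -5) = -35)
Function('w')(V, G) = 6 (Function('w')(V, G) = Add(8, -2) = 6)
Function('h')(I) = Mul(Rational(1, 2), Pow(I, -1), Add(7, I)) (Function('h')(I) = Mul(Add(I, Add(-2, Pow(3, 2))), Pow(Add(I, I), -1)) = Mul(Add(I, Add(-2, 9)), Pow(Mul(2, I), -1)) = Mul(Add(I, 7), Mul(Rational(1, 2), Pow(I, -1))) = Mul(Add(7, I), Mul(Rational(1, 2), Pow(I, -1))) = Mul(Rational(1, 2), Pow(I, -1), Add(7, I)))
Mul(Mul(Mul(-19, Pow(Function('w')(k, 5), -1)), 43), Function('h')(5)) = Mul(Mul(Mul(-19, Pow(6, -1)), 43), Mul(Rational(1, 2), Pow(5, -1), Add(7, 5))) = Mul(Mul(Mul(-19, Rational(1, 6)), 43), Mul(Rational(1, 2), Rational(1, 5), 12)) = Mul(Mul(Rational(-19, 6), 43), Rational(6, 5)) = Mul(Rational(-817, 6), Rational(6, 5)) = Rational(-817, 5)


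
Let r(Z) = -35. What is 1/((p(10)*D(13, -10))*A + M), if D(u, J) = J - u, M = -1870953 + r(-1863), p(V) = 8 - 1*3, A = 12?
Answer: -1/1872368 ≈ -5.3408e-7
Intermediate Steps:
p(V) = 5 (p(V) = 8 - 3 = 5)
M = -1870988 (M = -1870953 - 35 = -1870988)
1/((p(10)*D(13, -10))*A + M) = 1/((5*(-10 - 1*13))*12 - 1870988) = 1/((5*(-10 - 13))*12 - 1870988) = 1/((5*(-23))*12 - 1870988) = 1/(-115*12 - 1870988) = 1/(-1380 - 1870988) = 1/(-1872368) = -1/1872368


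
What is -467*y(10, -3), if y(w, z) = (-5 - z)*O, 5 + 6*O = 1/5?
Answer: -3736/5 ≈ -747.20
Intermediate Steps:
O = -4/5 (O = -5/6 + (1/6)/5 = -5/6 + (1/6)*(1/5) = -5/6 + 1/30 = -4/5 ≈ -0.80000)
y(w, z) = 4 + 4*z/5 (y(w, z) = (-5 - z)*(-4/5) = 4 + 4*z/5)
-467*y(10, -3) = -467*(4 + (4/5)*(-3)) = -467*(4 - 12/5) = -467*8/5 = -3736/5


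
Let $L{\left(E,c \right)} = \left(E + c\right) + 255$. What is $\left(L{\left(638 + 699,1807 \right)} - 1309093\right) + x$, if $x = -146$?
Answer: $-1305840$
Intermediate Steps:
$L{\left(E,c \right)} = 255 + E + c$
$\left(L{\left(638 + 699,1807 \right)} - 1309093\right) + x = \left(\left(255 + \left(638 + 699\right) + 1807\right) - 1309093\right) - 146 = \left(\left(255 + 1337 + 1807\right) - 1309093\right) - 146 = \left(3399 - 1309093\right) - 146 = -1305694 - 146 = -1305840$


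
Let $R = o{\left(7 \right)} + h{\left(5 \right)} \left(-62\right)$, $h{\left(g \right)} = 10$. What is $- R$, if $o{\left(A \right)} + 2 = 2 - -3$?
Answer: $617$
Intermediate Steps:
$o{\left(A \right)} = 3$ ($o{\left(A \right)} = -2 + \left(2 - -3\right) = -2 + \left(2 + 3\right) = -2 + 5 = 3$)
$R = -617$ ($R = 3 + 10 \left(-62\right) = 3 - 620 = -617$)
$- R = \left(-1\right) \left(-617\right) = 617$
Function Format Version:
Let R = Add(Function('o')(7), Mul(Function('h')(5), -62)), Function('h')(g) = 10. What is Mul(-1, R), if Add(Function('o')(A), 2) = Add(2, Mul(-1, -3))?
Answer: 617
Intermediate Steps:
Function('o')(A) = 3 (Function('o')(A) = Add(-2, Add(2, Mul(-1, -3))) = Add(-2, Add(2, 3)) = Add(-2, 5) = 3)
R = -617 (R = Add(3, Mul(10, -62)) = Add(3, -620) = -617)
Mul(-1, R) = Mul(-1, -617) = 617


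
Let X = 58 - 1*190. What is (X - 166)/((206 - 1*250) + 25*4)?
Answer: -149/28 ≈ -5.3214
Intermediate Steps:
X = -132 (X = 58 - 190 = -132)
(X - 166)/((206 - 1*250) + 25*4) = (-132 - 166)/((206 - 1*250) + 25*4) = -298/((206 - 250) + 100) = -298/(-44 + 100) = -298/56 = -298*1/56 = -149/28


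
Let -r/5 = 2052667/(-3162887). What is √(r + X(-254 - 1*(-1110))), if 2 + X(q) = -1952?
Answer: I*√19515069288650481/3162887 ≈ 44.167*I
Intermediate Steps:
X(q) = -1954 (X(q) = -2 - 1952 = -1954)
r = 10263335/3162887 (r = -10263335/(-3162887) = -10263335*(-1)/3162887 = -5*(-2052667/3162887) = 10263335/3162887 ≈ 3.2449)
√(r + X(-254 - 1*(-1110))) = √(10263335/3162887 - 1954) = √(-6170017863/3162887) = I*√19515069288650481/3162887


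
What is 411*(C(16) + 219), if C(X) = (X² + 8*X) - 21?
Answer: 239202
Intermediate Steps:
C(X) = -21 + X² + 8*X
411*(C(16) + 219) = 411*((-21 + 16² + 8*16) + 219) = 411*((-21 + 256 + 128) + 219) = 411*(363 + 219) = 411*582 = 239202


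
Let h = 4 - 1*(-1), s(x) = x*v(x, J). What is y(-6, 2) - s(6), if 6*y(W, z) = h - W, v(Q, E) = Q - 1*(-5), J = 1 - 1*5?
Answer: -385/6 ≈ -64.167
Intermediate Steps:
J = -4 (J = 1 - 5 = -4)
v(Q, E) = 5 + Q (v(Q, E) = Q + 5 = 5 + Q)
s(x) = x*(5 + x)
h = 5 (h = 4 + 1 = 5)
y(W, z) = ⅚ - W/6 (y(W, z) = (5 - W)/6 = ⅚ - W/6)
y(-6, 2) - s(6) = (⅚ - ⅙*(-6)) - 6*(5 + 6) = (⅚ + 1) - 6*11 = 11/6 - 1*66 = 11/6 - 66 = -385/6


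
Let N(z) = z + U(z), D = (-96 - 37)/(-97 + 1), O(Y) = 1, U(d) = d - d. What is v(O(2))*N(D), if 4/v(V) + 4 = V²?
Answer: -133/72 ≈ -1.8472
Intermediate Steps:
U(d) = 0
D = 133/96 (D = -133/(-96) = -133*(-1/96) = 133/96 ≈ 1.3854)
v(V) = 4/(-4 + V²)
N(z) = z (N(z) = z + 0 = z)
v(O(2))*N(D) = (4/(-4 + 1²))*(133/96) = (4/(-4 + 1))*(133/96) = (4/(-3))*(133/96) = (4*(-⅓))*(133/96) = -4/3*133/96 = -133/72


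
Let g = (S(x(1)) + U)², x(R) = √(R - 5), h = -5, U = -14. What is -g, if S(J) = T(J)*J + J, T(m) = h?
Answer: -132 - 224*I ≈ -132.0 - 224.0*I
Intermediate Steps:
T(m) = -5
x(R) = √(-5 + R)
S(J) = -4*J (S(J) = -5*J + J = -4*J)
g = (-14 - 8*I)² (g = (-4*√(-5 + 1) - 14)² = (-8*I - 14)² = (-14 - 8*I)² ≈ 132.0 + 224.0*I)
-g = -(132 + 224*I) = -132 - 224*I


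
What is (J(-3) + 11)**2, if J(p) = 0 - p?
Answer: 196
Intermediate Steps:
J(p) = -p
(J(-3) + 11)**2 = (-1*(-3) + 11)**2 = (3 + 11)**2 = 14**2 = 196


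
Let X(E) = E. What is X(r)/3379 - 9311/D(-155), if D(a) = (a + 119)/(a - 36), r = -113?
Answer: -6009221047/121644 ≈ -49400.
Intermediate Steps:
D(a) = (119 + a)/(-36 + a)
X(r)/3379 - 9311/D(-155) = -113/3379 - 9311*(-36 - 155)/(119 - 155) = -113*1/3379 - 9311/(-36/(-191)) = -113/3379 - 9311/((-1/191*(-36))) = -113/3379 - 9311/36/191 = -113/3379 - 9311*191/36 = -113/3379 - 1778401/36 = -6009221047/121644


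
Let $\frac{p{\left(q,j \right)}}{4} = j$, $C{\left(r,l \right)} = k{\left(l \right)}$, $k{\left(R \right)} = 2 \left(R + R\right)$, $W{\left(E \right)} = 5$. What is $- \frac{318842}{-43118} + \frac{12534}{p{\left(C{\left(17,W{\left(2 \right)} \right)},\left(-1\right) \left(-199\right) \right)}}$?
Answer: $\frac{198559811}{8580482} \approx 23.141$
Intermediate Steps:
$k{\left(R \right)} = 4 R$ ($k{\left(R \right)} = 2 \cdot 2 R = 4 R$)
$C{\left(r,l \right)} = 4 l$
$p{\left(q,j \right)} = 4 j$
$- \frac{318842}{-43118} + \frac{12534}{p{\left(C{\left(17,W{\left(2 \right)} \right)},\left(-1\right) \left(-199\right) \right)}} = - \frac{318842}{-43118} + \frac{12534}{4 \left(\left(-1\right) \left(-199\right)\right)} = \left(-318842\right) \left(- \frac{1}{43118}\right) + \frac{12534}{4 \cdot 199} = \frac{159421}{21559} + \frac{12534}{796} = \frac{159421}{21559} + 12534 \cdot \frac{1}{796} = \frac{159421}{21559} + \frac{6267}{398} = \frac{198559811}{8580482}$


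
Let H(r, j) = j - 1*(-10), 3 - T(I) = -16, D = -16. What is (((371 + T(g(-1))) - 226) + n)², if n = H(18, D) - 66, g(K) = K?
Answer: 8464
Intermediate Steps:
T(I) = 19 (T(I) = 3 - 1*(-16) = 3 + 16 = 19)
H(r, j) = 10 + j (H(r, j) = j + 10 = 10 + j)
n = -72 (n = (10 - 16) - 66 = -6 - 66 = -72)
(((371 + T(g(-1))) - 226) + n)² = (((371 + 19) - 226) - 72)² = ((390 - 226) - 72)² = (164 - 72)² = 92² = 8464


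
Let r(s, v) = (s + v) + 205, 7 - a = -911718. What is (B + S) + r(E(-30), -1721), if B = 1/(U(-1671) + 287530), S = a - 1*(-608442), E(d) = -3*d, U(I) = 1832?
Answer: 439465933243/289362 ≈ 1.5187e+6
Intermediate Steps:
a = 911725 (a = 7 - 1*(-911718) = 7 + 911718 = 911725)
r(s, v) = 205 + s + v
S = 1520167 (S = 911725 - 1*(-608442) = 911725 + 608442 = 1520167)
B = 1/289362 (B = 1/(1832 + 287530) = 1/289362 ≈ 3.4559e-6)
(B + S) + r(E(-30), -1721) = (1/289362 + 1520167) + (205 - 3*(-30) - 1721) = 439878563455/289362 + (205 + 90 - 1721) = 439878563455/289362 - 1426 = 439465933243/289362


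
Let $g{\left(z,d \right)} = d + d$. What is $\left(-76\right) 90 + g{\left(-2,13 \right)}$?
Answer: $-6814$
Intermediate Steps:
$g{\left(z,d \right)} = 2 d$
$\left(-76\right) 90 + g{\left(-2,13 \right)} = \left(-76\right) 90 + 2 \cdot 13 = -6840 + 26 = -6814$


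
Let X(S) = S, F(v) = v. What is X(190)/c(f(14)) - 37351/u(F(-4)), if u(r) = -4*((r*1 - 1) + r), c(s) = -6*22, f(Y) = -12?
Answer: -411431/396 ≈ -1039.0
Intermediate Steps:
c(s) = -132
u(r) = 4 - 8*r (u(r) = -4*((r - 1) + r) = -4*((-1 + r) + r) = -4*(-1 + 2*r) = 4 - 8*r)
X(190)/c(f(14)) - 37351/u(F(-4)) = 190/(-132) - 37351/(4 - 8*(-4)) = 190*(-1/132) - 37351/(4 + 32) = -95/66 - 37351/36 = -411431/396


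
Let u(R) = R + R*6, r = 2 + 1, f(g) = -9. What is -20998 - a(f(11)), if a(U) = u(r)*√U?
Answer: -20998 - 63*I ≈ -20998.0 - 63.0*I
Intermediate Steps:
r = 3
u(R) = 7*R (u(R) = R + 6*R = 7*R)
a(U) = 21*√U (a(U) = (7*3)*√U = 21*√U)
-20998 - a(f(11)) = -20998 - 21*√(-9) = -20998 - 21*3*I = -20998 - 63*I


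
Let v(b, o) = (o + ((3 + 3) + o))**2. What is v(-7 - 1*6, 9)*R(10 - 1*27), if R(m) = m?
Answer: -9792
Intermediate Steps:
v(b, o) = (6 + 2*o)**2 (v(b, o) = (o + (6 + o))**2 = (6 + 2*o)**2)
v(-7 - 1*6, 9)*R(10 - 1*27) = (4*(3 + 9)**2)*(10 - 1*27) = (4*12**2)*(10 - 27) = (4*144)*(-17) = 576*(-17) = -9792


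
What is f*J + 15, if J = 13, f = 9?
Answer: 132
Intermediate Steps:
f*J + 15 = 9*13 + 15 = 117 + 15 = 132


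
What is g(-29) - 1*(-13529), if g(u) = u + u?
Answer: 13471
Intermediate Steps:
g(u) = 2*u
g(-29) - 1*(-13529) = 2*(-29) - 1*(-13529) = -58 + 13529 = 13471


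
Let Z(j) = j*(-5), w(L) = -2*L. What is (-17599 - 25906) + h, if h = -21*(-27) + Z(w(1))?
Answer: -42928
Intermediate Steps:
Z(j) = -5*j
h = 577 (h = -21*(-27) - (-10) = 567 - 5*(-2) = 567 + 10 = 577)
(-17599 - 25906) + h = (-17599 - 25906) + 577 = -43505 + 577 = -42928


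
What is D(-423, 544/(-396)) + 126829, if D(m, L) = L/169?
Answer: 2121975863/16731 ≈ 1.2683e+5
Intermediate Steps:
D(m, L) = L/169 (D(m, L) = L*(1/169) = L/169)
D(-423, 544/(-396)) + 126829 = (544/(-396))/169 + 126829 = (544*(-1/396))/169 + 126829 = (1/169)*(-136/99) + 126829 = -136/16731 + 126829 = 2121975863/16731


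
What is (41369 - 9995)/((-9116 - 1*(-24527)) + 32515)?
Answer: 15687/23963 ≈ 0.65463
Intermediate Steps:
(41369 - 9995)/((-9116 - 1*(-24527)) + 32515) = 31374/((-9116 + 24527) + 32515) = 31374/(15411 + 32515) = 31374/47926 = 31374*(1/47926) = 15687/23963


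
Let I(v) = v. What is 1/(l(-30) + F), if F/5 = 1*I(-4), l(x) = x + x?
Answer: -1/80 ≈ -0.012500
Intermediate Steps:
l(x) = 2*x
F = -20 (F = 5*(1*(-4)) = 5*(-4) = -20)
1/(l(-30) + F) = 1/(2*(-30) - 20) = 1/(-60 - 20) = 1/(-80) = -1/80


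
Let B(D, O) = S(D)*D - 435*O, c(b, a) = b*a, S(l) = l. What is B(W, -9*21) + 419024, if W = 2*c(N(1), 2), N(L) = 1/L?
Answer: 501255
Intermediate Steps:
c(b, a) = a*b
W = 4 (W = 2*(2/1) = 2*(2*1) = 2*2 = 4)
B(D, O) = D² - 435*O (B(D, O) = D*D - 435*O = D² - 435*O)
B(W, -9*21) + 419024 = (4² - (-3915)*21) + 419024 = (16 - 435*(-189)) + 419024 = (16 + 82215) + 419024 = 82231 + 419024 = 501255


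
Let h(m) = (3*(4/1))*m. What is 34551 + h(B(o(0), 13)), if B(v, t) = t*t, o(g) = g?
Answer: 36579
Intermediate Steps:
B(v, t) = t**2
h(m) = 12*m (h(m) = (3*(4*1))*m = (3*4)*m = 12*m)
34551 + h(B(o(0), 13)) = 34551 + 12*13**2 = 34551 + 12*169 = 34551 + 2028 = 36579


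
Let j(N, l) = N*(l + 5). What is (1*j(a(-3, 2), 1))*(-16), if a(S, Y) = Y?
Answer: -192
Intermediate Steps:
j(N, l) = N*(5 + l)
(1*j(a(-3, 2), 1))*(-16) = (1*(2*(5 + 1)))*(-16) = (1*(2*6))*(-16) = (1*12)*(-16) = 12*(-16) = -192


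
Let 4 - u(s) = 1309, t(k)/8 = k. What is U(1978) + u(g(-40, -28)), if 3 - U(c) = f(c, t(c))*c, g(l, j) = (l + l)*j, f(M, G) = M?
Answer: -3913786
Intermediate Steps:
t(k) = 8*k
g(l, j) = 2*j*l (g(l, j) = (2*l)*j = 2*j*l)
U(c) = 3 - c² (U(c) = 3 - c*c = 3 - c²)
u(s) = -1305 (u(s) = 4 - 1*1309 = 4 - 1309 = -1305)
U(1978) + u(g(-40, -28)) = (3 - 1*1978²) - 1305 = (3 - 1*3912484) - 1305 = (3 - 3912484) - 1305 = -3912481 - 1305 = -3913786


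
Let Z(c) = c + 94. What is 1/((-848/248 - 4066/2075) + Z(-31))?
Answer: 64325/3706479 ≈ 0.017355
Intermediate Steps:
Z(c) = 94 + c
1/((-848/248 - 4066/2075) + Z(-31)) = 1/((-848/248 - 4066/2075) + (94 - 31)) = 1/((-848*1/248 - 4066*1/2075) + 63) = 1/((-106/31 - 4066/2075) + 63) = 1/(-345996/64325 + 63) = 1/(3706479/64325) = 64325/3706479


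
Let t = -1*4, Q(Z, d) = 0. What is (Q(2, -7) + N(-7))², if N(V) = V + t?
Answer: 121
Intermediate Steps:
t = -4
N(V) = -4 + V (N(V) = V - 4 = -4 + V)
(Q(2, -7) + N(-7))² = (0 + (-4 - 7))² = (0 - 11)² = (-11)² = 121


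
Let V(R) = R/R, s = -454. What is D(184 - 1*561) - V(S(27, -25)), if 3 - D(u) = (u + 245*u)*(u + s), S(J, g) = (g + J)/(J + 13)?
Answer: -77068600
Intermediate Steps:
S(J, g) = (J + g)/(13 + J)
V(R) = 1
D(u) = 3 - 246*u*(-454 + u) (D(u) = 3 - (u + 245*u)*(u - 454) = 3 - 246*u*(-454 + u))
D(184 - 1*561) - V(S(27, -25)) = (3 - 246*(184 - 1*561)² + 111684*(184 - 1*561)) - 1*1 = (3 - 246*(184 - 561)² + 111684*(184 - 561)) - 1 = (3 - 246*(-377)² + 111684*(-377)) - 1 = (3 - 246*142129 - 42104868) - 1 = (3 - 34963734 - 42104868) - 1 = -77068599 - 1 = -77068600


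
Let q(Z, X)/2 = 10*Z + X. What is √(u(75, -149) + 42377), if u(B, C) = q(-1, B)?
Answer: 3*√4723 ≈ 206.17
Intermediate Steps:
q(Z, X) = 2*X + 20*Z (q(Z, X) = 2*(10*Z + X) = 2*(X + 10*Z) = 2*X + 20*Z)
u(B, C) = -20 + 2*B (u(B, C) = 2*B + 20*(-1) = 2*B - 20 = -20 + 2*B)
√(u(75, -149) + 42377) = √((-20 + 2*75) + 42377) = √((-20 + 150) + 42377) = √(130 + 42377) = √42507 = 3*√4723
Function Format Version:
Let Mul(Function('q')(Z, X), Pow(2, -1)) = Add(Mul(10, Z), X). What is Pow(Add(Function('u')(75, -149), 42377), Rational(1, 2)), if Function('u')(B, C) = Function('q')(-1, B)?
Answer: Mul(3, Pow(4723, Rational(1, 2))) ≈ 206.17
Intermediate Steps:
Function('q')(Z, X) = Add(Mul(2, X), Mul(20, Z)) (Function('q')(Z, X) = Mul(2, Add(Mul(10, Z), X)) = Mul(2, Add(X, Mul(10, Z))) = Add(Mul(2, X), Mul(20, Z)))
Function('u')(B, C) = Add(-20, Mul(2, B)) (Function('u')(B, C) = Add(Mul(2, B), Mul(20, -1)) = Add(Mul(2, B), -20) = Add(-20, Mul(2, B)))
Pow(Add(Function('u')(75, -149), 42377), Rational(1, 2)) = Pow(Add(Add(-20, Mul(2, 75)), 42377), Rational(1, 2)) = Pow(Add(Add(-20, 150), 42377), Rational(1, 2)) = Pow(Add(130, 42377), Rational(1, 2)) = Pow(42507, Rational(1, 2)) = Mul(3, Pow(4723, Rational(1, 2)))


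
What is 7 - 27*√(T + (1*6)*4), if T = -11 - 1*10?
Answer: 7 - 27*√3 ≈ -39.765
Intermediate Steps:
T = -21 (T = -11 - 10 = -21)
7 - 27*√(T + (1*6)*4) = 7 - 27*√(-21 + (1*6)*4) = 7 - 27*√(-21 + 6*4) = 7 - 27*√(-21 + 24) = 7 - 27*√3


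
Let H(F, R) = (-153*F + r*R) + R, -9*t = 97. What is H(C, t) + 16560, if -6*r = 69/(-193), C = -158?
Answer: 141470243/3474 ≈ 40723.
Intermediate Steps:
r = 23/386 (r = -23/(2*(-193)) = -23*(-1)/(2*193) = -1/6*(-69/193) = 23/386 ≈ 0.059586)
t = -97/9 (t = -1/9*97 = -97/9 ≈ -10.778)
H(F, R) = -153*F + 409*R/386 (H(F, R) = (-153*F + 23*R/386) + R = -153*F + 409*R/386)
H(C, t) + 16560 = (-153*(-158) + (409/386)*(-97/9)) + 16560 = (24174 - 39673/3474) + 16560 = 83940803/3474 + 16560 = 141470243/3474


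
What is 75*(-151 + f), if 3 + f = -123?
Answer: -20775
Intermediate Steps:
f = -126 (f = -3 - 123 = -126)
75*(-151 + f) = 75*(-151 - 126) = 75*(-277) = -20775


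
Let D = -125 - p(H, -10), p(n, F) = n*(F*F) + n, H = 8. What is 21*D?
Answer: -19593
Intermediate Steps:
p(n, F) = n + n*F² (p(n, F) = n*F² + n = n + n*F²)
D = -933 (D = -125 - 8*(1 + (-10)²) = -125 - 8*(1 + 100) = -125 - 8*101 = -125 - 1*808 = -125 - 808 = -933)
21*D = 21*(-933) = -19593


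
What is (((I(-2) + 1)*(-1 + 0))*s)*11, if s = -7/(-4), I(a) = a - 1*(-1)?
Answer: 0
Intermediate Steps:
I(a) = 1 + a (I(a) = a + 1 = 1 + a)
s = 7/4 (s = -7*(-¼) = 7/4 ≈ 1.7500)
(((I(-2) + 1)*(-1 + 0))*s)*11 = ((((1 - 2) + 1)*(-1 + 0))*(7/4))*11 = (((-1 + 1)*(-1))*(7/4))*11 = ((0*(-1))*(7/4))*11 = (0*(7/4))*11 = 0*11 = 0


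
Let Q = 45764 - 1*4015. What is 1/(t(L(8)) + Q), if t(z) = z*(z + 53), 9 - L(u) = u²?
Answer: 1/41859 ≈ 2.3890e-5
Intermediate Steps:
Q = 41749 (Q = 45764 - 4015 = 41749)
L(u) = 9 - u²
t(z) = z*(53 + z)
1/(t(L(8)) + Q) = 1/((9 - 1*8²)*(53 + (9 - 1*8²)) + 41749) = 1/((9 - 1*64)*(53 + (9 - 1*64)) + 41749) = 1/((9 - 64)*(53 + (9 - 64)) + 41749) = 1/(-55*(53 - 55) + 41749) = 1/(-55*(-2) + 41749) = 1/(110 + 41749) = 1/41859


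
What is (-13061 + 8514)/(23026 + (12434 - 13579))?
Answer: -4547/21881 ≈ -0.20781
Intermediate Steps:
(-13061 + 8514)/(23026 + (12434 - 13579)) = -4547/(23026 - 1145) = -4547/21881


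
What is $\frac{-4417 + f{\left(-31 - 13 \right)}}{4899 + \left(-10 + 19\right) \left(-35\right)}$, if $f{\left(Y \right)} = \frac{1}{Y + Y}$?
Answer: $- \frac{388697}{403392} \approx -0.96357$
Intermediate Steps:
$f{\left(Y \right)} = \frac{1}{2 Y}$
$\frac{-4417 + f{\left(-31 - 13 \right)}}{4899 + \left(-10 + 19\right) \left(-35\right)} = \frac{-4417 + \frac{1}{2 \left(-31 - 13\right)}}{4899 + \left(-10 + 19\right) \left(-35\right)} = \frac{-4417 + \frac{1}{2 \left(-31 - 13\right)}}{4899 + 9 \left(-35\right)} = \frac{-4417 + \frac{1}{2 \left(-44\right)}}{4899 - 315} = \frac{-4417 + \frac{1}{2} \left(- \frac{1}{44}\right)}{4584} = \left(-4417 - \frac{1}{88}\right) \frac{1}{4584} = \left(- \frac{388697}{88}\right) \frac{1}{4584} = - \frac{388697}{403392}$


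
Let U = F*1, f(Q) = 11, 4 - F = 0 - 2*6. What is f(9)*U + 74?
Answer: 250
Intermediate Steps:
F = 16 (F = 4 - (0 - 2*6) = 4 - (0 - 12) = 4 - 1*(-12) = 4 + 12 = 16)
U = 16 (U = 16*1 = 16)
f(9)*U + 74 = 11*16 + 74 = 176 + 74 = 250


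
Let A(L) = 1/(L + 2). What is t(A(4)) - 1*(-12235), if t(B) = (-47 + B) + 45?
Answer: 73399/6 ≈ 12233.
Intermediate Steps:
A(L) = 1/(2 + L)
t(B) = -2 + B
t(A(4)) - 1*(-12235) = (-2 + 1/(2 + 4)) - 1*(-12235) = (-2 + 1/6) + 12235 = (-2 + ⅙) + 12235 = -11/6 + 12235 = 73399/6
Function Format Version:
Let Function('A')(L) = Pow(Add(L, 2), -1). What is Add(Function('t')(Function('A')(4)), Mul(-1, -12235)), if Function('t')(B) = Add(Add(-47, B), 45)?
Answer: Rational(73399, 6) ≈ 12233.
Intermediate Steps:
Function('A')(L) = Pow(Add(2, L), -1)
Function('t')(B) = Add(-2, B)
Add(Function('t')(Function('A')(4)), Mul(-1, -12235)) = Add(Add(-2, Pow(Add(2, 4), -1)), Mul(-1, -12235)) = Add(Add(-2, Pow(6, -1)), 12235) = Add(Add(-2, Rational(1, 6)), 12235) = Add(Rational(-11, 6), 12235) = Rational(73399, 6)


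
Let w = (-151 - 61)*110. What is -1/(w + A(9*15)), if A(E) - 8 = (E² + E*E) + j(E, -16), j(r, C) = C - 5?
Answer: -1/13117 ≈ -7.6237e-5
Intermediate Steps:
j(r, C) = -5 + C
A(E) = -13 + 2*E² (A(E) = 8 + ((E² + E*E) + (-5 - 16)) = 8 + ((E² + E²) - 21) = 8 + (2*E² - 21) = 8 + (-21 + 2*E²) = -13 + 2*E²)
w = -23320 (w = -212*110 = -23320)
-1/(w + A(9*15)) = -1/(-23320 + (-13 + 2*(9*15)²)) = -1/(-23320 + (-13 + 2*135²)) = -1/(-23320 + (-13 + 2*18225)) = -1/(-23320 + (-13 + 36450)) = -1/(-23320 + 36437) = -1/13117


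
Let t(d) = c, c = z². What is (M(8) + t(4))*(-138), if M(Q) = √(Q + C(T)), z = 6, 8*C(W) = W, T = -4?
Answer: -4968 - 69*√30 ≈ -5345.9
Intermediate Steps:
C(W) = W/8
c = 36 (c = 6² = 36)
t(d) = 36
M(Q) = √(-½ + Q) (M(Q) = √(Q + (⅛)*(-4)) = √(Q - ½) = √(-½ + Q))
(M(8) + t(4))*(-138) = (√(-2 + 4*8)/2 + 36)*(-138) = (√(-2 + 32)/2 + 36)*(-138) = (√30/2 + 36)*(-138) = (36 + √30/2)*(-138) = -4968 - 69*√30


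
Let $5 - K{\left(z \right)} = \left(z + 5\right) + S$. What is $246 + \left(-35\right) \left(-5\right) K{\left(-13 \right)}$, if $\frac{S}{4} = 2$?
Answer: $1121$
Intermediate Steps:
$S = 8$ ($S = 4 \cdot 2 = 8$)
$K{\left(z \right)} = -8 - z$ ($K{\left(z \right)} = 5 - \left(\left(z + 5\right) + 8\right) = 5 - \left(\left(5 + z\right) + 8\right) = 5 - \left(13 + z\right) = -8 - z$)
$246 + \left(-35\right) \left(-5\right) K{\left(-13 \right)} = 246 + \left(-35\right) \left(-5\right) \left(-8 - -13\right) = 246 + 175 \left(-8 + 13\right) = 246 + 175 \cdot 5 = 246 + 875 = 1121$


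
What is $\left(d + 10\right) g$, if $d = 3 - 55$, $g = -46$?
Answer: $1932$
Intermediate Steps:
$d = -52$
$\left(d + 10\right) g = \left(-52 + 10\right) \left(-46\right) = \left(-42\right) \left(-46\right) = 1932$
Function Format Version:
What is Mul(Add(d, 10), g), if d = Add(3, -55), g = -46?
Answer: 1932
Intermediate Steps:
d = -52
Mul(Add(d, 10), g) = Mul(Add(-52, 10), -46) = Mul(-42, -46) = 1932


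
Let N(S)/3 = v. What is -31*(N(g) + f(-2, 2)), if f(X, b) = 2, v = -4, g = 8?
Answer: 310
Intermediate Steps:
N(S) = -12 (N(S) = 3*(-4) = -12)
-31*(N(g) + f(-2, 2)) = -31*(-12 + 2) = -31*(-10) = 310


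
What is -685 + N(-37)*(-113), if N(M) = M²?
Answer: -155382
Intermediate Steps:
-685 + N(-37)*(-113) = -685 + (-37)²*(-113) = -685 + 1369*(-113) = -685 - 154697 = -155382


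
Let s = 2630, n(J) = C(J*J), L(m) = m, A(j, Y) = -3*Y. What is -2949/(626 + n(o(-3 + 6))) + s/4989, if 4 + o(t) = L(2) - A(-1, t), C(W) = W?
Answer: -1437479/374175 ≈ -3.8417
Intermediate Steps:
o(t) = -2 + 3*t (o(t) = -4 + (2 - (-3)*t) = -4 + (2 + 3*t) = -2 + 3*t)
n(J) = J² (n(J) = J*J = J²)
-2949/(626 + n(o(-3 + 6))) + s/4989 = -2949/(626 + (-2 + 3*(-3 + 6))²) + 2630/4989 = -2949/(626 + (-2 + 3*3)²) + 2630*(1/4989) = -2949/(626 + (-2 + 9)²) + 2630/4989 = -2949/(626 + 7²) + 2630/4989 = -2949/(626 + 49) + 2630/4989 = -2949/675 + 2630/4989 = -2949*1/675 + 2630/4989 = -983/225 + 2630/4989 = -1437479/374175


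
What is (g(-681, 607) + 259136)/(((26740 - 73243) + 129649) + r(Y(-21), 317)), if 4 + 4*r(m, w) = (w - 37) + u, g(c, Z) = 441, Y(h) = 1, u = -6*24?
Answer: 259577/83179 ≈ 3.1207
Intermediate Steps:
u = -144
r(m, w) = -185/4 + w/4 (r(m, w) = -1 + ((w - 37) - 144)/4 = -1 + ((-37 + w) - 144)/4 = -1 + (-181 + w)/4 = -1 + (-181/4 + w/4) = -185/4 + w/4)
(g(-681, 607) + 259136)/(((26740 - 73243) + 129649) + r(Y(-21), 317)) = (441 + 259136)/(((26740 - 73243) + 129649) + (-185/4 + (1/4)*317)) = 259577/((-46503 + 129649) + (-185/4 + 317/4)) = 259577/(83146 + 33) = 259577/83179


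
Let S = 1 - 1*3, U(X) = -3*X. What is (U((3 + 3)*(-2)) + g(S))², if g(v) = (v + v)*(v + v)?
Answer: 2704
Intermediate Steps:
S = -2 (S = 1 - 3 = -2)
g(v) = 4*v² (g(v) = (2*v)*(2*v) = 4*v²)
(U((3 + 3)*(-2)) + g(S))² = (-3*(3 + 3)*(-2) + 4*(-2)²)² = (-18*(-2) + 4*4)² = (-3*(-12) + 16)² = (36 + 16)² = 52² = 2704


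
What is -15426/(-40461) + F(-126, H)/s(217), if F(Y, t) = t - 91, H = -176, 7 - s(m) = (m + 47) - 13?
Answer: 4855677/3290828 ≈ 1.4755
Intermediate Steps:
s(m) = -27 - m (s(m) = 7 - ((m + 47) - 13) = 7 - ((47 + m) - 13) = 7 - (34 + m) = 7 + (-34 - m) = -27 - m)
F(Y, t) = -91 + t
-15426/(-40461) + F(-126, H)/s(217) = -15426/(-40461) + (-91 - 176)/(-27 - 1*217) = -15426*(-1/40461) - 267/(-27 - 217) = 5142/13487 - 267/(-244) = 5142/13487 - 267*(-1/244) = 5142/13487 + 267/244 = 4855677/3290828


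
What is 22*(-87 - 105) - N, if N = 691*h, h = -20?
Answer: 9596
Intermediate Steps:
N = -13820 (N = 691*(-20) = -13820)
22*(-87 - 105) - N = 22*(-87 - 105) - 1*(-13820) = 22*(-192) + 13820 = -4224 + 13820 = 9596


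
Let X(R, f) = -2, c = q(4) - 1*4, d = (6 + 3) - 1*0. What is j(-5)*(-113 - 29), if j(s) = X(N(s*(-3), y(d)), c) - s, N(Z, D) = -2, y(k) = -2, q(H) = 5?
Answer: -426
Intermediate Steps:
d = 9 (d = 9 + 0 = 9)
c = 1 (c = 5 - 1*4 = 5 - 4 = 1)
j(s) = -2 - s
j(-5)*(-113 - 29) = (-2 - 1*(-5))*(-113 - 29) = (-2 + 5)*(-142) = 3*(-142) = -426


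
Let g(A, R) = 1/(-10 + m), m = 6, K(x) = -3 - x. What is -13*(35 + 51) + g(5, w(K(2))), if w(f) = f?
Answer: -4473/4 ≈ -1118.3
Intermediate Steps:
g(A, R) = -¼ (g(A, R) = 1/(-10 + 6) = 1/(-4) = -¼)
-13*(35 + 51) + g(5, w(K(2))) = -13*(35 + 51) - ¼ = -13*86 - ¼ = -1118 - ¼ = -4473/4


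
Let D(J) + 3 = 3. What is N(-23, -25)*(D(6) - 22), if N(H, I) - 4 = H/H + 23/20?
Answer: -1353/10 ≈ -135.30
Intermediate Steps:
N(H, I) = 123/20 (N(H, I) = 4 + (H/H + 23/20) = 4 + (1 + 23*(1/20)) = 4 + (1 + 23/20) = 4 + 43/20 = 123/20)
D(J) = 0 (D(J) = -3 + 3 = 0)
N(-23, -25)*(D(6) - 22) = 123*(0 - 22)/20 = (123/20)*(-22) = -1353/10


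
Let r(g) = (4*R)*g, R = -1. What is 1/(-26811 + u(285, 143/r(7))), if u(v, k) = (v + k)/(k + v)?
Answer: -1/26810 ≈ -3.7300e-5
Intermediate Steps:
r(g) = -4*g (r(g) = (4*(-1))*g = -4*g)
u(v, k) = 1 (u(v, k) = (k + v)/(k + v) = 1)
1/(-26811 + u(285, 143/r(7))) = 1/(-26811 + 1) = 1/(-26810) = -1/26810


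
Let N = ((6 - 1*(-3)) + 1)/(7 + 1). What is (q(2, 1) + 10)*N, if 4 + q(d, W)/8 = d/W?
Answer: -15/2 ≈ -7.5000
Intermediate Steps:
q(d, W) = -32 + 8*d/W (q(d, W) = -32 + 8*(d/W) = -32 + 8*d/W)
N = 5/4 (N = ((6 + 3) + 1)/8 = (9 + 1)*(⅛) = 10*(⅛) = 5/4 ≈ 1.2500)
(q(2, 1) + 10)*N = ((-32 + 8*2/1) + 10)*(5/4) = ((-32 + 8*2*1) + 10)*(5/4) = ((-32 + 16) + 10)*(5/4) = (-16 + 10)*(5/4) = -6*5/4 = -15/2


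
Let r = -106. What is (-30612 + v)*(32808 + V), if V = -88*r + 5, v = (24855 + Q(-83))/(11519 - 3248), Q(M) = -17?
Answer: -3556237045658/2757 ≈ -1.2899e+9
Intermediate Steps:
v = 24838/8271 (v = (24855 - 17)/(11519 - 3248) = 24838/8271 ≈ 3.0030)
V = 9333 (V = -88*(-106) + 5 = 9328 + 5 = 9333)
(-30612 + v)*(32808 + V) = (-30612 + 24838/8271)*(32808 + 9333) = -253167014/8271*42141 = -3556237045658/2757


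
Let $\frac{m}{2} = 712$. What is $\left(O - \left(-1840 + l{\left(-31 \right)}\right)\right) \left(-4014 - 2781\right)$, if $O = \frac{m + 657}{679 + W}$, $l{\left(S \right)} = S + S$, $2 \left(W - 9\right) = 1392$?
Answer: $- \frac{17901080955}{1384} \approx -1.2934 \cdot 10^{7}$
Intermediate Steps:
$m = 1424$ ($m = 2 \cdot 712 = 1424$)
$W = 705$ ($W = 9 + \frac{1}{2} \cdot 1392 = 9 + 696 = 705$)
$l{\left(S \right)} = 2 S$
$O = \frac{2081}{1384}$ ($O = \frac{1424 + 657}{679 + 705} = \frac{2081}{1384} \approx 1.5036$)
$\left(O - \left(-1840 + l{\left(-31 \right)}\right)\right) \left(-4014 - 2781\right) = \left(\frac{2081}{1384} + \left(1840 - 2 \left(-31\right)\right)\right) \left(-4014 - 2781\right) = \left(\frac{2081}{1384} + \left(1840 - -62\right)\right) \left(-6795\right) = \left(\frac{2081}{1384} + \left(1840 + 62\right)\right) \left(-6795\right) = \left(\frac{2081}{1384} + 1902\right) \left(-6795\right) = \frac{2634449}{1384} \left(-6795\right) = - \frac{17901080955}{1384}$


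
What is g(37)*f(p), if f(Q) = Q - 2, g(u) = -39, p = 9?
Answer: -273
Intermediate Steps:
f(Q) = -2 + Q
g(37)*f(p) = -39*(-2 + 9) = -39*7 = -273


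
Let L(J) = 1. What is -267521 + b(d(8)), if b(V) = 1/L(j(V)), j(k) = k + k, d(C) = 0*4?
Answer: -267520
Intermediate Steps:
d(C) = 0
j(k) = 2*k
b(V) = 1 (b(V) = 1/1 = 1)
-267521 + b(d(8)) = -267521 + 1 = -267520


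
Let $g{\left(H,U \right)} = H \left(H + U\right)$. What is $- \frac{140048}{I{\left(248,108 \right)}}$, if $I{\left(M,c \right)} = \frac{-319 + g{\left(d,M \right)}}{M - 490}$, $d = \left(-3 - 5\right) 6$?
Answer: $- \frac{33891616}{9919} \approx -3416.8$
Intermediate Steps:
$d = -48$ ($d = \left(-8\right) 6 = -48$)
$I{\left(M,c \right)} = \frac{1985 - 48 M}{-490 + M}$ ($I{\left(M,c \right)} = \frac{-319 - 48 \left(-48 + M\right)}{M - 490} = \frac{-319 - \left(-2304 + 48 M\right)}{-490 + M} = \frac{1985 - 48 M}{-490 + M}$)
$- \frac{140048}{I{\left(248,108 \right)}} = - \frac{140048}{\frac{1}{-490 + 248} \left(1985 - 11904\right)} = - \frac{140048}{\frac{1}{-242} \left(1985 - 11904\right)} = - \frac{140048}{\left(- \frac{1}{242}\right) \left(-9919\right)} = - \frac{140048}{\frac{9919}{242}} = \left(-140048\right) \frac{242}{9919} = - \frac{33891616}{9919}$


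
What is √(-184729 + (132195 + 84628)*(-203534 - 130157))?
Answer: I*√72352068422 ≈ 2.6898e+5*I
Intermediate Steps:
√(-184729 + (132195 + 84628)*(-203534 - 130157)) = √(-184729 + 216823*(-333691)) = √(-184729 - 72351883693) = √(-72352068422) = I*√72352068422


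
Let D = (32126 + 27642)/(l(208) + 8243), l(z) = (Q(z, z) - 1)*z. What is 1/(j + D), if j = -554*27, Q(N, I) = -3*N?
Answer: -121757/1821300974 ≈ -6.6852e-5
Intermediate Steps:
l(z) = z*(-1 - 3*z) (l(z) = (-3*z - 1)*z = (-1 - 3*z)*z = z*(-1 - 3*z))
j = -14958
D = -59768/121757 (D = (32126 + 27642)/(-1*208*(1 + 3*208) + 8243) = 59768/(-1*208*(1 + 624) + 8243) = 59768/(-1*208*625 + 8243) = 59768/(-130000 + 8243) = 59768/(-121757) = 59768*(-1/121757) = -59768/121757 ≈ -0.49088)
1/(j + D) = 1/(-14958 - 59768/121757) = 1/(-1821300974/121757) = -121757/1821300974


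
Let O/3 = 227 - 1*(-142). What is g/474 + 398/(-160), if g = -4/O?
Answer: -52209601/20988720 ≈ -2.4875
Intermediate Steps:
O = 1107 (O = 3*(227 - 1*(-142)) = 3*(227 + 142) = 3*369 = 1107)
g = -4/1107 ≈ -0.0036134
g/474 + 398/(-160) = -4/1107/474 + 398/(-160) = -4/1107*1/474 + 398*(-1/160) = -2/262359 - 199/80 = -52209601/20988720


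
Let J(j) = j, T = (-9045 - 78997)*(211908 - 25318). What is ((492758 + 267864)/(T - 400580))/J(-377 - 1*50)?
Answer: 380311/3507411596360 ≈ 1.0843e-7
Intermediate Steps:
T = -16427756780 (T = -88042*186590 = -16427756780)
((492758 + 267864)/(T - 400580))/J(-377 - 1*50) = ((492758 + 267864)/(-16427756780 - 400580))/(-377 - 1*50) = (760622/(-16428157360))/(-377 - 50) = (760622*(-1/16428157360))/(-427) = -380311/8214078680*(-1/427) = 380311/3507411596360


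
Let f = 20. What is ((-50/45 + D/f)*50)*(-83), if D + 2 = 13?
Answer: 41915/18 ≈ 2328.6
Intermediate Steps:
D = 11 (D = -2 + 13 = 11)
((-50/45 + D/f)*50)*(-83) = ((-50/45 + 11/20)*50)*(-83) = ((-50*1/45 + 11*(1/20))*50)*(-83) = ((-10/9 + 11/20)*50)*(-83) = -101/180*50*(-83) = -505/18*(-83) = 41915/18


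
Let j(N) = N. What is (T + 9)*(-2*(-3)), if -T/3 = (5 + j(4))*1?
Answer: -108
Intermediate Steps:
T = -27 (T = -3*(5 + 4) = -27 ≈ -27.000)
(T + 9)*(-2*(-3)) = (-27 + 9)*(-2*(-3)) = -18*6 = -108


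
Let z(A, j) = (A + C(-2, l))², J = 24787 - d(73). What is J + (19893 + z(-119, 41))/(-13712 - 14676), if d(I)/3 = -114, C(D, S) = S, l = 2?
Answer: 356664235/14194 ≈ 25128.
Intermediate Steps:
d(I) = -342 (d(I) = 3*(-114) = -342)
J = 25129 (J = 24787 - 1*(-342) = 24787 + 342 = 25129)
z(A, j) = (2 + A)² (z(A, j) = (A + 2)² = (2 + A)²)
J + (19893 + z(-119, 41))/(-13712 - 14676) = 25129 + (19893 + (2 - 119)²)/(-13712 - 14676) = 25129 + (19893 + (-117)²)/(-28388) = 25129 + (19893 + 13689)*(-1/28388) = 25129 + 33582*(-1/28388) = 25129 - 16791/14194 = 356664235/14194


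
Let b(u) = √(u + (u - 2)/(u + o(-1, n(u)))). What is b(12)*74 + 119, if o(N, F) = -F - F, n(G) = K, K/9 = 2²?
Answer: 119 + 37*√426/3 ≈ 373.56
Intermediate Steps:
K = 36 (K = 9*2² = 9*4 = 36)
n(G) = 36
o(N, F) = -2*F
b(u) = √(u + (-2 + u)/(-72 + u)) (b(u) = √(u + (u - 2)/(u - 2*36)) = √(u + (-2 + u)/(u - 72)) = √(u + (-2 + u)/(-72 + u)))
b(12)*74 + 119 = √((-2 + 12 + 12*(-72 + 12))/(-72 + 12))*74 + 119 = √((-2 + 12 + 12*(-60))/(-60))*74 + 119 = √(-(-2 + 12 - 720)/60)*74 + 119 = √(-1/60*(-710))*74 + 119 = √(71/6)*74 + 119 = (√426/6)*74 + 119 = 37*√426/3 + 119 = 119 + 37*√426/3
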